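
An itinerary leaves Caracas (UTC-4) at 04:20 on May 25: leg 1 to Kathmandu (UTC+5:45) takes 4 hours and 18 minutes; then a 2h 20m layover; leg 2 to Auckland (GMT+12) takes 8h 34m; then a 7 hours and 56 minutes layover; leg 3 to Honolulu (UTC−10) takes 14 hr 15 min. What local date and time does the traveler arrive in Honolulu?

Convert departure to UTC: 04:20 + 4:00 = 08:20 UTC on May 25.
Add 4 hours 18 minutes leg 1 → 12:38 UTC.
Add 2 hours 20 minutes layover in Kathmandu → 14:58 UTC.
Add 8 hours 34 minutes leg 2 → 23:32 UTC.
Add 7 hours and 56 minutes layover in Auckland → 07:28 UTC (May 26).
Add 14 hours and 15 minutes leg 3 → 21:43 UTC.
Honolulu is UTC−10:00, so local arrival = 21:43 − 10:00 = 11:43 on May 26.

11:43 on May 26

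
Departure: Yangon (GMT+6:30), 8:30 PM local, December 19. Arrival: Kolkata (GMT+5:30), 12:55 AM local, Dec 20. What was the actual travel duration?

Departure in UTC: 8:30 PM − 6:30 = 2:00 PM on Dec 19.
Arrival in UTC: 12:55 AM − 5:30 = 7:25 PM on Dec 19.
Elapsed = 7:25 PM − 2:00 PM = 5 hours 25 minutes.

5 hours 25 minutes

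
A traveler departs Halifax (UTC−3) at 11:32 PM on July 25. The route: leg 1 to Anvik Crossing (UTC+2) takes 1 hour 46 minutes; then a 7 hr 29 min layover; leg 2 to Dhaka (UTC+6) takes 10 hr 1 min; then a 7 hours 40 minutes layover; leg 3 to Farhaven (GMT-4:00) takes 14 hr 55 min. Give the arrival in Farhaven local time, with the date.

Convert departure to UTC: 11:32 PM + 3:00 = 2:32 AM UTC on Jul 26.
Add 1 hour 46 minutes leg 1 → 4:18 AM UTC.
Add 7 hours and 29 minutes layover in Anvik Crossing → 11:47 AM UTC.
Add 10 hours and 1 minute leg 2 → 9:48 PM UTC.
Add 7 hours 40 minutes layover in Dhaka → 5:28 AM UTC (Jul 27).
Add 14 hours 55 minutes leg 3 → 8:23 PM UTC.
Farhaven is UTC−4:00, so local arrival = 8:23 PM − 4:00 = 4:23 PM on Jul 27.

4:23 PM on July 27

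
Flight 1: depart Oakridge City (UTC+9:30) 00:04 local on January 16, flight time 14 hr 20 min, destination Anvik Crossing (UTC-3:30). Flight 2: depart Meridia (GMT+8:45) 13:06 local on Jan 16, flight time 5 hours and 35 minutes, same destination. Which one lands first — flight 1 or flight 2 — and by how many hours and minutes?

Flight 1 in UTC: 00:04 − 9:30 = 14:34 on Jan 15.
+14 hours 20 minutes → arrive 04:54 UTC on Jan 16.
Flight 2 in UTC: 13:06 − 8:45 = 04:21 on Jan 16.
+5 hours and 35 minutes → arrive 09:56 UTC on Jan 16.
Flight 1 lands earlier by 5 hours 2 minutes.

the first, by 5 hours 2 minutes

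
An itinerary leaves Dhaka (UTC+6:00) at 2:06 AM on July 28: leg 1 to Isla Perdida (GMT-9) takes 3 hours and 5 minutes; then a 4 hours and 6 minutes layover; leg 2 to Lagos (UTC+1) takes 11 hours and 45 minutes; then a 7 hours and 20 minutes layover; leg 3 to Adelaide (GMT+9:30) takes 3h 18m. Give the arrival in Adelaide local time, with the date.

11:10 AM on July 29

Convert departure to UTC: 2:06 AM − 6:00 = 8:06 PM UTC on Jul 27.
Add 3 hours and 5 minutes leg 1 → 11:11 PM UTC.
Add 4 hours 6 minutes layover in Isla Perdida → 3:17 AM UTC (Jul 28).
Add 11 hours 45 minutes leg 2 → 3:02 PM UTC.
Add 7 hours 20 minutes layover in Lagos → 10:22 PM UTC.
Add 3 hours and 18 minutes leg 3 → 1:40 AM UTC (Jul 29).
Adelaide is UTC+9:30, so local arrival = 1:40 AM + 9:30 = 11:10 AM on Jul 29.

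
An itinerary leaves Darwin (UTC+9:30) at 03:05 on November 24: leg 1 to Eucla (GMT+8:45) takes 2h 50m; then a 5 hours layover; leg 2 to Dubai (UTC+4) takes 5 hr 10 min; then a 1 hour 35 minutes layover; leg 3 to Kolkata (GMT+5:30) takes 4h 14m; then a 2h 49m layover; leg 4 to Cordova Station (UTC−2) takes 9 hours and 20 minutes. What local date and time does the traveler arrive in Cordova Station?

22:33 on November 24

Convert departure to UTC: 03:05 − 9:30 = 17:35 UTC on Nov 23.
Add 2 hours and 50 minutes leg 1 → 20:25 UTC.
Add 5 hours layover in Eucla → 01:25 UTC (Nov 24).
Add 5 hours 10 minutes leg 2 → 06:35 UTC.
Add 1 hour 35 minutes layover in Dubai → 08:10 UTC.
Add 4 hours 14 minutes leg 3 → 12:24 UTC.
Add 2 hours and 49 minutes layover in Kolkata → 15:13 UTC.
Add 9 hours 20 minutes leg 4 → 00:33 UTC (Nov 25).
Cordova Station is UTC−2:00, so local arrival = 00:33 − 2:00 = 22:33 on Nov 24.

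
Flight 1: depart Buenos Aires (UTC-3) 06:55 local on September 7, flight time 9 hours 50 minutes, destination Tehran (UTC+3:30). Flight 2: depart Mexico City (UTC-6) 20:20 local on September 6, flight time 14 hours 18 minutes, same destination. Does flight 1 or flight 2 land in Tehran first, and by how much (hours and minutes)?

the second, by 3 hours 7 minutes

Flight 1 in UTC: 06:55 + 3:00 = 09:55 on Sep 7.
+9 hours 50 minutes → arrive 19:45 UTC on Sep 7.
Flight 2 in UTC: 20:20 + 6:00 = 02:20 on Sep 7.
+14 hours 18 minutes → arrive 16:38 UTC on Sep 7.
Flight 2 lands earlier by 3 hours 7 minutes.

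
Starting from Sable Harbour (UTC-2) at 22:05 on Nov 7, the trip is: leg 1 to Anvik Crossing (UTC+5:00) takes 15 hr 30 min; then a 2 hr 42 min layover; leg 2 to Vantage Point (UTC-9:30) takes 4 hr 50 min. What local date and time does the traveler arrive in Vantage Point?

Convert departure to UTC: 22:05 + 2:00 = 00:05 UTC on Nov 8.
Add 15 hours and 30 minutes leg 1 → 15:35 UTC.
Add 2 hours 42 minutes layover in Anvik Crossing → 18:17 UTC.
Add 4 hours 50 minutes leg 2 → 23:07 UTC.
Vantage Point is UTC−9:30, so local arrival = 23:07 − 9:30 = 13:37 on Nov 8.

13:37 on November 8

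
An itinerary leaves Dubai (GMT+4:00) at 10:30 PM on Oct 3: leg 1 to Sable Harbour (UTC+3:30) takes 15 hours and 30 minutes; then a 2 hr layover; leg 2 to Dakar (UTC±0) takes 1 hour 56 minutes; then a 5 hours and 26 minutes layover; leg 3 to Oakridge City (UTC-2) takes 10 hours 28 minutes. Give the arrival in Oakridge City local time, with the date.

Convert departure to UTC: 10:30 PM − 4:00 = 6:30 PM UTC on Oct 3.
Add 15 hours and 30 minutes leg 1 → 10:00 AM UTC (Oct 4).
Add 2 hours layover in Sable Harbour → 12:00 PM UTC.
Add 1 hour 56 minutes leg 2 → 1:56 PM UTC.
Add 5 hours and 26 minutes layover in Dakar → 7:22 PM UTC.
Add 10 hours 28 minutes leg 3 → 5:50 AM UTC (Oct 5).
Oakridge City is UTC−2:00, so local arrival = 5:50 AM − 2:00 = 3:50 AM on Oct 5.

3:50 AM on October 5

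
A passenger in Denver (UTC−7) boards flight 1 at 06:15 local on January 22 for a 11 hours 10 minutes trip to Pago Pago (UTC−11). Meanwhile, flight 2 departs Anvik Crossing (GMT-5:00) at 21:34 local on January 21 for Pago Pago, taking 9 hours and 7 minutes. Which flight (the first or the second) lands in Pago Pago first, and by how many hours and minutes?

Flight 1 in UTC: 06:15 + 7:00 = 13:15 on Jan 22.
+11 hours and 10 minutes → arrive 00:25 UTC on Jan 23.
Flight 2 in UTC: 21:34 + 5:00 = 02:34 on Jan 22.
+9 hours 7 minutes → arrive 11:41 UTC on Jan 22.
Flight 2 lands earlier by 12 hours 44 minutes.

the second, by 12 hours 44 minutes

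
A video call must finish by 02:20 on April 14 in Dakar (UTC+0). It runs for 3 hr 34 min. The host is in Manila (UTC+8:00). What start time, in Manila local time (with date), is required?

Target end time is already UTC: 02:20 on Apr 14.
Subtract 3 hours 34 minutes → start 22:46 UTC on Apr 13.
Manila is UTC+8:00: 22:46 + 8:00 = 06:46 on Apr 14.

06:46 on April 14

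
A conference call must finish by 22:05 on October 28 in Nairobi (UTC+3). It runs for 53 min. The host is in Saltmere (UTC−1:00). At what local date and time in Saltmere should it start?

17:12 on October 28

Target end time in UTC: 22:05 − 3:00 = 19:05 on Oct 28.
Subtract 53 minutes → start 18:12 UTC on Oct 28.
Saltmere is UTC−1:00: 18:12 − 1:00 = 17:12 on Oct 28.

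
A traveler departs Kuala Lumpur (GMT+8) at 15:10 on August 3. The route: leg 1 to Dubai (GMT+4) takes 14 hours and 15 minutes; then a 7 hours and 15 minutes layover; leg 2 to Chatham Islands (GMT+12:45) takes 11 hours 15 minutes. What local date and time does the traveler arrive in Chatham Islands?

Convert departure to UTC: 15:10 − 8:00 = 07:10 UTC on Aug 3.
Add 14 hours 15 minutes leg 1 → 21:25 UTC.
Add 7 hours and 15 minutes layover in Dubai → 04:40 UTC (Aug 4).
Add 11 hours 15 minutes leg 2 → 15:55 UTC.
Chatham Islands is UTC+12:45, so local arrival = 15:55 + 12:45 = 04:40 on Aug 5.

04:40 on August 5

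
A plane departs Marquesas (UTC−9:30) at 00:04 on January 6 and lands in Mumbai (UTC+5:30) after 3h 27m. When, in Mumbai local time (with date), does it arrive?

18:31 on Jan 6

Mumbai is 15:00 ahead of Marquesas.
After 3 hours and 27 minutes it is 03:31 in Marquesas.
Shift by the zone difference: 03:31 + 15:00 = 18:31 on Jan 6 in Mumbai.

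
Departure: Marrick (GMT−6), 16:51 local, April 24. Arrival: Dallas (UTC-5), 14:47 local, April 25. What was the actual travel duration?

20 hours 56 minutes

Dallas is 1:00 ahead of Marrick.
Clock-face elapsed time (ignoring zones) is 21 hours 56 minutes.
Actual elapsed = 21 hours 56 minutes − 1:00 = 20 hours 56 minutes.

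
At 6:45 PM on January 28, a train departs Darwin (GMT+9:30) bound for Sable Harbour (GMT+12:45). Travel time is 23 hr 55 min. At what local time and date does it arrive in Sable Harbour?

9:55 PM on Jan 29

Convert departure to UTC: 6:45 PM − 9:30 = 9:15 AM UTC on Jan 28.
Add 23 hours and 55 minutes travel time → 9:10 AM UTC (Jan 29).
Sable Harbour is UTC+12:45, so local arrival = 9:10 AM + 12:45 = 9:55 PM on Jan 29.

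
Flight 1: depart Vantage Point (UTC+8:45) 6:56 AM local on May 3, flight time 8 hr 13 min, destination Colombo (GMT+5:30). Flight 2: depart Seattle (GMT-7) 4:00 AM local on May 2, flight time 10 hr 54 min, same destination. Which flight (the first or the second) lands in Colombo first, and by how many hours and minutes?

Flight 1 in UTC: 6:56 AM − 8:45 = 10:11 PM on May 2.
+8 hours and 13 minutes → arrive 6:24 AM UTC on May 3.
Flight 2 in UTC: 4:00 AM + 7:00 = 11:00 AM on May 2.
+10 hours and 54 minutes → arrive 9:54 PM UTC on May 2.
Flight 2 lands earlier by 8 hours 30 minutes.

the second, by 8 hours 30 minutes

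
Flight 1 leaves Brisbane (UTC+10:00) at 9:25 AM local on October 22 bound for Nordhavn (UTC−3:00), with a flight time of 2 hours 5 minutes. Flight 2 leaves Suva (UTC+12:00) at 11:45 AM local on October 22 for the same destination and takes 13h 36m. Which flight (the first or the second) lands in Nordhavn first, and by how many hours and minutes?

Flight 1 in UTC: 9:25 AM − 10:00 = 11:25 PM on Oct 21.
+2 hours and 5 minutes → arrive 1:30 AM UTC on Oct 22.
Flight 2 in UTC: 11:45 AM − 12:00 = 11:45 PM on Oct 21.
+13 hours and 36 minutes → arrive 1:21 PM UTC on Oct 22.
Flight 1 lands earlier by 11 hours 51 minutes.

the first, by 11 hours 51 minutes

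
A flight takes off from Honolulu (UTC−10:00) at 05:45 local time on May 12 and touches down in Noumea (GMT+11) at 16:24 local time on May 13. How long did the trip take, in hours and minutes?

Noumea is 21:00 ahead of Honolulu.
Clock-face elapsed time (ignoring zones) is 34 hours 39 minutes.
Actual elapsed = 34 hours 39 minutes − 21:00 = 13 hours 39 minutes.

13 hours 39 minutes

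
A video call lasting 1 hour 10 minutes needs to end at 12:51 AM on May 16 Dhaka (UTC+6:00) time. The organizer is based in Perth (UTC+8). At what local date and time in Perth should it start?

Target end time in UTC: 12:51 AM − 6:00 = 6:51 PM on May 15.
Subtract 1 hour and 10 minutes → start 5:41 PM UTC on May 15.
Perth is UTC+8:00: 5:41 PM + 8:00 = 1:41 AM on May 16.

1:41 AM on May 16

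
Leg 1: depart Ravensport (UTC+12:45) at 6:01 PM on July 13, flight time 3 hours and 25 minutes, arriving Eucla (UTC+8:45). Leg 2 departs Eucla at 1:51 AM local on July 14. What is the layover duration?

Convert departure to UTC: 6:01 PM − 12:45 = 5:16 AM UTC on Jul 13.
Add 3 hours 25 minutes flight time → 8:41 AM UTC.
Eucla is UTC+8:45, so local arrival = 8:41 AM + 8:45 = 5:26 PM on Jul 13.
Layover = 1:51 AM − 5:26 PM (+1 day) = 8 hours 25 minutes.

8 hours 25 minutes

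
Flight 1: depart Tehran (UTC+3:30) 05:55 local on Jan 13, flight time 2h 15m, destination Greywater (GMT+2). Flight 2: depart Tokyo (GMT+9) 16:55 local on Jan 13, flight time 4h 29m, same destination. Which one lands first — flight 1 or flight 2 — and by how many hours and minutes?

the first, by 7 hours 44 minutes

Flight 1 in UTC: 05:55 − 3:30 = 02:25 on Jan 13.
+2 hours 15 minutes → arrive 04:40 UTC on Jan 13.
Flight 2 in UTC: 16:55 − 9:00 = 07:55 on Jan 13.
+4 hours 29 minutes → arrive 12:24 UTC on Jan 13.
Flight 1 lands earlier by 7 hours 44 minutes.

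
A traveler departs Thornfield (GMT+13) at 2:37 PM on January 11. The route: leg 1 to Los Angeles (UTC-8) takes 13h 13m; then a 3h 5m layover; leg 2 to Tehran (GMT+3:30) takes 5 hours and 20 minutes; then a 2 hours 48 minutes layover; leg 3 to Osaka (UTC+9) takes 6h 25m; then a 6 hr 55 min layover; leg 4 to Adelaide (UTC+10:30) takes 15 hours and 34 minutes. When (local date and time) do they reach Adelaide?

Convert departure to UTC: 2:37 PM − 13:00 = 1:37 AM UTC on Jan 11.
Add 13 hours and 13 minutes leg 1 → 2:50 PM UTC.
Add 3 hours and 5 minutes layover in Los Angeles → 5:55 PM UTC.
Add 5 hours 20 minutes leg 2 → 11:15 PM UTC.
Add 2 hours 48 minutes layover in Tehran → 2:03 AM UTC (Jan 12).
Add 6 hours and 25 minutes leg 3 → 8:28 AM UTC.
Add 6 hours 55 minutes layover in Osaka → 3:23 PM UTC.
Add 15 hours and 34 minutes leg 4 → 6:57 AM UTC (Jan 13).
Adelaide is UTC+10:30, so local arrival = 6:57 AM + 10:30 = 5:27 PM on Jan 13.

5:27 PM on January 13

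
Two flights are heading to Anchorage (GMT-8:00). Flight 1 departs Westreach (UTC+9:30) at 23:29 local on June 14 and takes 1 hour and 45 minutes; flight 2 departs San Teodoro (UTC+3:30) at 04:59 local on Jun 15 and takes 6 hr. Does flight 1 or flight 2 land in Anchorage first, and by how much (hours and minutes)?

the first, by 15 hours 45 minutes

Flight 1 in UTC: 23:29 − 9:30 = 13:59 on Jun 14.
+1 hour and 45 minutes → arrive 15:44 UTC on Jun 14.
Flight 2 in UTC: 04:59 − 3:30 = 01:29 on Jun 15.
+6 hours → arrive 07:29 UTC on Jun 15.
Flight 1 lands earlier by 15 hours 45 minutes.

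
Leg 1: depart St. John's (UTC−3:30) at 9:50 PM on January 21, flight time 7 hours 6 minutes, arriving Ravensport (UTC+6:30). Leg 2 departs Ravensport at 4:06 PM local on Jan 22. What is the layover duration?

Convert departure to UTC: 9:50 PM + 3:30 = 1:20 AM UTC on Jan 22.
Add 7 hours 6 minutes flight time → 8:26 AM UTC.
Ravensport is UTC+6:30, so local arrival = 8:26 AM + 6:30 = 2:56 PM on Jan 22.
Layover = 4:06 PM − 2:56 PM = 1 hour 10 minutes.

1 hour 10 minutes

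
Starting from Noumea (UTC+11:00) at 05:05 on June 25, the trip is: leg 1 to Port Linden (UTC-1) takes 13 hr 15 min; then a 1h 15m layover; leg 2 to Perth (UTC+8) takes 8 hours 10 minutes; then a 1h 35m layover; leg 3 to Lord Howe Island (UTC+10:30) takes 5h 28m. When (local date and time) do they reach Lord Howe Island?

10:18 on June 26

Convert departure to UTC: 05:05 − 11:00 = 18:05 UTC on Jun 24.
Add 13 hours and 15 minutes leg 1 → 07:20 UTC (Jun 25).
Add 1 hour and 15 minutes layover in Port Linden → 08:35 UTC.
Add 8 hours and 10 minutes leg 2 → 16:45 UTC.
Add 1 hour and 35 minutes layover in Perth → 18:20 UTC.
Add 5 hours and 28 minutes leg 3 → 23:48 UTC.
Lord Howe Island is UTC+10:30, so local arrival = 23:48 + 10:30 = 10:18 on Jun 26.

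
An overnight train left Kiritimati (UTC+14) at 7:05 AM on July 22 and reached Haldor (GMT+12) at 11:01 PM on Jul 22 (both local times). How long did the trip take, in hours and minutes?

17 hours 56 minutes

Departure in UTC: 7:05 AM − 14:00 = 5:05 PM on Jul 21.
Arrival in UTC: 11:01 PM − 12:00 = 11:01 AM on Jul 22.
Elapsed = 11:01 AM − 5:05 PM (+1 day) = 17 hours 56 minutes.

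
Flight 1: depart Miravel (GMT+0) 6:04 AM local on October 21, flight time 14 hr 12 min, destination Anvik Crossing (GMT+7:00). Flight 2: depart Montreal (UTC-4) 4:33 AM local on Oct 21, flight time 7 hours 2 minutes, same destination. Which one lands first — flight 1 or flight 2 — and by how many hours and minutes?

the second, by 4 hours 41 minutes

Flight 1 departs at 6:04 AM UTC (Oct 21).
+14 hours 12 minutes → arrive 8:16 PM UTC on Oct 21.
Flight 2 in UTC: 4:33 AM + 4:00 = 8:33 AM on Oct 21.
+7 hours 2 minutes → arrive 3:35 PM UTC on Oct 21.
Flight 2 lands earlier by 4 hours 41 minutes.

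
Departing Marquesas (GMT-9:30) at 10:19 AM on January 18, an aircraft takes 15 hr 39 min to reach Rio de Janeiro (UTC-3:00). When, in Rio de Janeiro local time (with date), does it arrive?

Convert departure to UTC: 10:19 AM + 9:30 = 7:49 PM UTC on Jan 18.
Add 15 hours and 39 minutes travel time → 11:28 AM UTC (Jan 19).
Rio de Janeiro is UTC−3:00, so local arrival = 11:28 AM − 3:00 = 8:28 AM on Jan 19.

8:28 AM on January 19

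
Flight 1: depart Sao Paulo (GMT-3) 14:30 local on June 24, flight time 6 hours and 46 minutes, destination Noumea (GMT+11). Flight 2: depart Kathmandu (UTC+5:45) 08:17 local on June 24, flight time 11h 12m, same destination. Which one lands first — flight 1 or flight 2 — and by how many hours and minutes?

Flight 1 in UTC: 14:30 + 3:00 = 17:30 on Jun 24.
+6 hours and 46 minutes → arrive 00:16 UTC on Jun 25.
Flight 2 in UTC: 08:17 − 5:45 = 02:32 on Jun 24.
+11 hours and 12 minutes → arrive 13:44 UTC on Jun 24.
Flight 2 lands earlier by 10 hours 32 minutes.

the second, by 10 hours 32 minutes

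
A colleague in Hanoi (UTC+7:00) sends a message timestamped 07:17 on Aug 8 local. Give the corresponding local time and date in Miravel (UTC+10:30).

In UTC: 07:17 − 7:00 = 00:17 on Aug 8.
Miravel is UTC+10:30: 00:17 + 10:30 = 10:47 on Aug 8.

10:47 on Aug 8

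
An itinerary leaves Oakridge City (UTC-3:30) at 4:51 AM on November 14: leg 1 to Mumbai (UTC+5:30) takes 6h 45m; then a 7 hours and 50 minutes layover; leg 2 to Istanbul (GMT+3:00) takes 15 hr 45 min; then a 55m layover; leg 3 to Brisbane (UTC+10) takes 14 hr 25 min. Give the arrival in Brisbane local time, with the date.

4:01 PM on November 16

Convert departure to UTC: 4:51 AM + 3:30 = 8:21 AM UTC on Nov 14.
Add 6 hours and 45 minutes leg 1 → 3:06 PM UTC.
Add 7 hours 50 minutes layover in Mumbai → 10:56 PM UTC.
Add 15 hours and 45 minutes leg 2 → 2:41 PM UTC (Nov 15).
Add 55 minutes layover in Istanbul → 3:36 PM UTC.
Add 14 hours and 25 minutes leg 3 → 6:01 AM UTC (Nov 16).
Brisbane is UTC+10:00, so local arrival = 6:01 AM + 10:00 = 4:01 PM on Nov 16.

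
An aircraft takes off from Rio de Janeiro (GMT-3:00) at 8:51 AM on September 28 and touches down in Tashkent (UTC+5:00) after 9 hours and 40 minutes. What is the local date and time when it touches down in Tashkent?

Tashkent is 8:00 ahead of Rio de Janeiro.
After 9 hours and 40 minutes it is 6:31 PM in Rio de Janeiro.
Shift by the zone difference: 6:31 PM + 8:00 = 2:31 AM on Sep 29 in Tashkent.

2:31 AM on Sep 29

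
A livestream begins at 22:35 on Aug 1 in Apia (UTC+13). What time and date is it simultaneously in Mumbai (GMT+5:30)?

In UTC: 22:35 − 13:00 = 09:35 on Aug 1.
Mumbai is UTC+5:30: 09:35 + 5:30 = 15:05 on Aug 1.

15:05 on August 1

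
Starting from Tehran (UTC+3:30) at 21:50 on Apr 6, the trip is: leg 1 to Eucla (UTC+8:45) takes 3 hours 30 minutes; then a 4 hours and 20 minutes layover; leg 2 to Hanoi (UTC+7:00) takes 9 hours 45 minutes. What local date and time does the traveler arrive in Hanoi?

18:55 on April 7

Convert departure to UTC: 21:50 − 3:30 = 18:20 UTC on Apr 6.
Add 3 hours 30 minutes leg 1 → 21:50 UTC.
Add 4 hours and 20 minutes layover in Eucla → 02:10 UTC (Apr 7).
Add 9 hours and 45 minutes leg 2 → 11:55 UTC.
Hanoi is UTC+7:00, so local arrival = 11:55 + 7:00 = 18:55 on Apr 7.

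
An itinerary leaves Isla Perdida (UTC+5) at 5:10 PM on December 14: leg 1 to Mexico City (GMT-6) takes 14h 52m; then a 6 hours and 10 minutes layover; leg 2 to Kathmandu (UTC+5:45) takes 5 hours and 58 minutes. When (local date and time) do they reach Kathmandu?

8:55 PM on Dec 15

Convert departure to UTC: 5:10 PM − 5:00 = 12:10 PM UTC on Dec 14.
Add 14 hours and 52 minutes leg 1 → 3:02 AM UTC (Dec 15).
Add 6 hours and 10 minutes layover in Mexico City → 9:12 AM UTC.
Add 5 hours and 58 minutes leg 2 → 3:10 PM UTC.
Kathmandu is UTC+5:45, so local arrival = 3:10 PM + 5:45 = 8:55 PM on Dec 15.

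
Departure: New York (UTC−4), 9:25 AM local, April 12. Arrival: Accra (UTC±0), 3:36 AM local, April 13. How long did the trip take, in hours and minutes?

14 hours 11 minutes

Departure in UTC: 9:25 AM + 4:00 = 1:25 PM on Apr 12.
Arrival is already UTC: 3:36 AM on Apr 13.
Elapsed = 3:36 AM − 1:25 PM (+1 day) = 14 hours 11 minutes.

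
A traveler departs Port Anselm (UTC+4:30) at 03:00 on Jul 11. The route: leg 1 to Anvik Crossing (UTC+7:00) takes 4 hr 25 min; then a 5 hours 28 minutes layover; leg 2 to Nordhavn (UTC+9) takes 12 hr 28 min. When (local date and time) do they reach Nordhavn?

05:51 on Jul 12

Convert departure to UTC: 03:00 − 4:30 = 22:30 UTC on Jul 10.
Add 4 hours and 25 minutes leg 1 → 02:55 UTC (Jul 11).
Add 5 hours and 28 minutes layover in Anvik Crossing → 08:23 UTC.
Add 12 hours 28 minutes leg 2 → 20:51 UTC.
Nordhavn is UTC+9:00, so local arrival = 20:51 + 9:00 = 05:51 on Jul 12.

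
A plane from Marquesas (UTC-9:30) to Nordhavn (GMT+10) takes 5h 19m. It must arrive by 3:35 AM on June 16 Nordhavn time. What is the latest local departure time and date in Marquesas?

Target arrival in UTC: 3:35 AM − 10:00 = 5:35 PM on Jun 15.
Subtract 5 hours 19 minutes → departure 12:16 PM UTC on Jun 15.
Marquesas is UTC−9:30: 12:16 PM − 9:30 = 2:46 AM on Jun 15.

2:46 AM on Jun 15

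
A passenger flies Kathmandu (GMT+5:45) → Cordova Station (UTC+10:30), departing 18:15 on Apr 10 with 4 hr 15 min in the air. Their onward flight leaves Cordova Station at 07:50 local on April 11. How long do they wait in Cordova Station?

4 hours 35 minutes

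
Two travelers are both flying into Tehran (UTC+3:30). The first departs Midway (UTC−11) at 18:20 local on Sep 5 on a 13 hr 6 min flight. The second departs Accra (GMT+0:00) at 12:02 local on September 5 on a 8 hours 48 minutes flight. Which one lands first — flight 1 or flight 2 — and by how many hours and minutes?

Flight 1 in UTC: 18:20 + 11:00 = 05:20 on Sep 6.
+13 hours and 6 minutes → arrive 18:26 UTC on Sep 6.
Flight 2 departs at 12:02 UTC (Sep 5).
+8 hours and 48 minutes → arrive 20:50 UTC on Sep 5.
Flight 2 lands earlier by 21 hours 36 minutes.

the second, by 21 hours 36 minutes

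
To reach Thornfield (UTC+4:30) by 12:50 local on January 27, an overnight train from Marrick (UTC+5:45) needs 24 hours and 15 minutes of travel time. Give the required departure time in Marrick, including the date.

Target arrival in UTC: 12:50 − 4:30 = 08:20 on Jan 27.
Subtract 24 hours and 15 minutes → departure 08:05 UTC on Jan 26.
Marrick is UTC+5:45: 08:05 + 5:45 = 13:50 on Jan 26.

13:50 on January 26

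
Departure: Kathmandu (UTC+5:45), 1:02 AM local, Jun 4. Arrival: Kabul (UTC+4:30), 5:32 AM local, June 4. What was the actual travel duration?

Departure in UTC: 1:02 AM − 5:45 = 7:17 PM on Jun 3.
Arrival in UTC: 5:32 AM − 4:30 = 1:02 AM on Jun 4.
Elapsed = 1:02 AM − 7:17 PM (+1 day) = 5 hours 45 minutes.

5 hours 45 minutes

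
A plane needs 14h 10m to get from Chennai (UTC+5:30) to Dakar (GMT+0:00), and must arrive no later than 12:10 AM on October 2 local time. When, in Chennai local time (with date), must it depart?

3:30 PM on October 1

Target arrival is already UTC: 12:10 AM on Oct 2.
Subtract 14 hours 10 minutes → departure 10:00 AM UTC on Oct 1.
Chennai is UTC+5:30: 10:00 AM + 5:30 = 3:30 PM on Oct 1.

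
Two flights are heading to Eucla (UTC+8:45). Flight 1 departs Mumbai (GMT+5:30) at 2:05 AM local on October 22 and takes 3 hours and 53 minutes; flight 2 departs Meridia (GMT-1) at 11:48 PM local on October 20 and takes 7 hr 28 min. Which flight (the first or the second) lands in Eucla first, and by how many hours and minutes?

the second, by 16 hours 12 minutes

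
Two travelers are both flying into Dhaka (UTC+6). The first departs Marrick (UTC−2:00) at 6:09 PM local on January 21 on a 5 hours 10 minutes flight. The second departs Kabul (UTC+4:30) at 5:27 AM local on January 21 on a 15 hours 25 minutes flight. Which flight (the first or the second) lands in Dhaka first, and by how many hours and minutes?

the second, by 8 hours 57 minutes

Flight 1 in UTC: 6:09 PM + 2:00 = 8:09 PM on Jan 21.
+5 hours 10 minutes → arrive 1:19 AM UTC on Jan 22.
Flight 2 in UTC: 5:27 AM − 4:30 = 12:57 AM on Jan 21.
+15 hours and 25 minutes → arrive 4:22 PM UTC on Jan 21.
Flight 2 lands earlier by 8 hours 57 minutes.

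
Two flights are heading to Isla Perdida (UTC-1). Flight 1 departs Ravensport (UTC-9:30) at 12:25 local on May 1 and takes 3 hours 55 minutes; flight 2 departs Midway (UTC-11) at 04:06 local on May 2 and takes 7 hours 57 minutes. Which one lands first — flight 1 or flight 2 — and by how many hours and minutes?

Flight 1 in UTC: 12:25 + 9:30 = 21:55 on May 1.
+3 hours and 55 minutes → arrive 01:50 UTC on May 2.
Flight 2 in UTC: 04:06 + 11:00 = 15:06 on May 2.
+7 hours and 57 minutes → arrive 23:03 UTC on May 2.
Flight 1 lands earlier by 21 hours 13 minutes.

the first, by 21 hours 13 minutes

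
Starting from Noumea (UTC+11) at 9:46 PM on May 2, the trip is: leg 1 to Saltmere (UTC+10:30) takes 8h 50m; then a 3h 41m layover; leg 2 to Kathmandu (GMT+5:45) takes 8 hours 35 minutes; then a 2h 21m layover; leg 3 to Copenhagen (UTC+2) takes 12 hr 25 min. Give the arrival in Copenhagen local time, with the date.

12:38 AM on May 4

Convert departure to UTC: 9:46 PM − 11:00 = 10:46 AM UTC on May 2.
Add 8 hours 50 minutes leg 1 → 7:36 PM UTC.
Add 3 hours and 41 minutes layover in Saltmere → 11:17 PM UTC.
Add 8 hours 35 minutes leg 2 → 7:52 AM UTC (May 3).
Add 2 hours and 21 minutes layover in Kathmandu → 10:13 AM UTC.
Add 12 hours 25 minutes leg 3 → 10:38 PM UTC.
Copenhagen is UTC+2:00, so local arrival = 10:38 PM + 2:00 = 12:38 AM on May 4.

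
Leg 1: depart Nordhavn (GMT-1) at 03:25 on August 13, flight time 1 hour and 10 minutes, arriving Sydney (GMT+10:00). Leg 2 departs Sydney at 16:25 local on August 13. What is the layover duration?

50 minutes

Convert departure to UTC: 03:25 + 1:00 = 04:25 UTC on Aug 13.
Add 1 hour 10 minutes flight time → 05:35 UTC.
Sydney is UTC+10:00, so local arrival = 05:35 + 10:00 = 15:35 on Aug 13.
Layover = 16:25 − 15:35 = 50 minutes.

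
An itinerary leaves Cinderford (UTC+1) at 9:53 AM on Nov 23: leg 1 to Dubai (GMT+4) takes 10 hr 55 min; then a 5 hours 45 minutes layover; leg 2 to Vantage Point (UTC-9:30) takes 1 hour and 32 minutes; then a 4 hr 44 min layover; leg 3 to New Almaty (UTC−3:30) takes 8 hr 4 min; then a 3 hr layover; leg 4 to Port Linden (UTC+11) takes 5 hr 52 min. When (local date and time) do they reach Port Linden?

Convert departure to UTC: 9:53 AM − 1:00 = 8:53 AM UTC on Nov 23.
Add 10 hours and 55 minutes leg 1 → 7:48 PM UTC.
Add 5 hours and 45 minutes layover in Dubai → 1:33 AM UTC (Nov 24).
Add 1 hour and 32 minutes leg 2 → 3:05 AM UTC.
Add 4 hours 44 minutes layover in Vantage Point → 7:49 AM UTC.
Add 8 hours and 4 minutes leg 3 → 3:53 PM UTC.
Add 3 hours layover in New Almaty → 6:53 PM UTC.
Add 5 hours and 52 minutes leg 4 → 12:45 AM UTC (Nov 25).
Port Linden is UTC+11:00, so local arrival = 12:45 AM + 11:00 = 11:45 AM on Nov 25.

11:45 AM on November 25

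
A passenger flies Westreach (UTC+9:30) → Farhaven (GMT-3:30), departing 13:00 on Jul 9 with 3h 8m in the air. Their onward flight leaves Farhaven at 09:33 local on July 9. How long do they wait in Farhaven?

Convert departure to UTC: 13:00 − 9:30 = 03:30 UTC on Jul 9.
Add 3 hours and 8 minutes flight time → 06:38 UTC.
Farhaven is UTC−3:30, so local arrival = 06:38 − 3:30 = 03:08 on Jul 9.
Layover = 09:33 − 03:08 = 6 hours 25 minutes.

6 hours 25 minutes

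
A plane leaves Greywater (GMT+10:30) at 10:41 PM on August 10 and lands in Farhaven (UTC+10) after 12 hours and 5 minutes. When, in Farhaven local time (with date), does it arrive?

10:16 AM on Aug 11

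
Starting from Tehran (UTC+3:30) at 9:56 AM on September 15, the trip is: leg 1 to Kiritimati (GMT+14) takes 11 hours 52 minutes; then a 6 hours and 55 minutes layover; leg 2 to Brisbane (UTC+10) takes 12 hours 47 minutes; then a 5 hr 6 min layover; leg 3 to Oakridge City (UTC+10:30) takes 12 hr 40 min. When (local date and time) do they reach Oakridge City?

6:16 PM on September 17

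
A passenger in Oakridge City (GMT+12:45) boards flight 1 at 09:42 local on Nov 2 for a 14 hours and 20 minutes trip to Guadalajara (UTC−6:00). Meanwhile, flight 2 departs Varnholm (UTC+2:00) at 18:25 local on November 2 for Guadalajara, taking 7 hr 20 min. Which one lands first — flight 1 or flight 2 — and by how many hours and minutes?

the first, by 12 hours 28 minutes

Flight 1 in UTC: 09:42 − 12:45 = 20:57 on Nov 1.
+14 hours 20 minutes → arrive 11:17 UTC on Nov 2.
Flight 2 in UTC: 18:25 − 2:00 = 16:25 on Nov 2.
+7 hours 20 minutes → arrive 23:45 UTC on Nov 2.
Flight 1 lands earlier by 12 hours 28 minutes.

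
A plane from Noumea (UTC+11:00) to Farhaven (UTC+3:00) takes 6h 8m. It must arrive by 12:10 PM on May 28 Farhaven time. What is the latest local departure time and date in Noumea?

2:02 PM on May 28

Target arrival in UTC: 12:10 PM − 3:00 = 9:10 AM on May 28.
Subtract 6 hours 8 minutes → departure 3:02 AM UTC on May 28.
Noumea is UTC+11:00: 3:02 AM + 11:00 = 2:02 PM on May 28.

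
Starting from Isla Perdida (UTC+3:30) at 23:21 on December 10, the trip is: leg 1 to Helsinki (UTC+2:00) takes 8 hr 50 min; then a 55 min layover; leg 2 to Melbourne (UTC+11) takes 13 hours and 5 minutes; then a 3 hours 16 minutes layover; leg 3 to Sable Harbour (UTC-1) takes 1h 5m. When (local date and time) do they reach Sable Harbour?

22:02 on December 11

Convert departure to UTC: 23:21 − 3:30 = 19:51 UTC on Dec 10.
Add 8 hours 50 minutes leg 1 → 04:41 UTC (Dec 11).
Add 55 minutes layover in Helsinki → 05:36 UTC.
Add 13 hours 5 minutes leg 2 → 18:41 UTC.
Add 3 hours 16 minutes layover in Melbourne → 21:57 UTC.
Add 1 hour 5 minutes leg 3 → 23:02 UTC.
Sable Harbour is UTC−1:00, so local arrival = 23:02 − 1:00 = 22:02 on Dec 11.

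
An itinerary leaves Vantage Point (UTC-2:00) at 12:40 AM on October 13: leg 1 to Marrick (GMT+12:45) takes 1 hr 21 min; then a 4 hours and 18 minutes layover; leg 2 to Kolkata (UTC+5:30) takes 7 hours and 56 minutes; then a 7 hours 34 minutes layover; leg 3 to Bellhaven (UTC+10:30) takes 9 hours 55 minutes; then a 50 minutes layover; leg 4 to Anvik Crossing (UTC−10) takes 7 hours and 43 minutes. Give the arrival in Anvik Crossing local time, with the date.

8:17 AM on Oct 14

Convert departure to UTC: 12:40 AM + 2:00 = 2:40 AM UTC on Oct 13.
Add 1 hour and 21 minutes leg 1 → 4:01 AM UTC.
Add 4 hours 18 minutes layover in Marrick → 8:19 AM UTC.
Add 7 hours 56 minutes leg 2 → 4:15 PM UTC.
Add 7 hours and 34 minutes layover in Kolkata → 11:49 PM UTC.
Add 9 hours 55 minutes leg 3 → 9:44 AM UTC (Oct 14).
Add 50 minutes layover in Bellhaven → 10:34 AM UTC.
Add 7 hours and 43 minutes leg 4 → 6:17 PM UTC.
Anvik Crossing is UTC−10:00, so local arrival = 6:17 PM − 10:00 = 8:17 AM on Oct 14.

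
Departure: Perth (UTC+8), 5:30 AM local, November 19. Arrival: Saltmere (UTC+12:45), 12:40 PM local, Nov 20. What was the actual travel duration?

26 hours 25 minutes

Departure in UTC: 5:30 AM − 8:00 = 9:30 PM on Nov 18.
Arrival in UTC: 12:40 PM − 12:45 = 11:55 PM on Nov 19.
Elapsed = 11:55 PM − 9:30 PM (+1 day) = 26 hours 25 minutes.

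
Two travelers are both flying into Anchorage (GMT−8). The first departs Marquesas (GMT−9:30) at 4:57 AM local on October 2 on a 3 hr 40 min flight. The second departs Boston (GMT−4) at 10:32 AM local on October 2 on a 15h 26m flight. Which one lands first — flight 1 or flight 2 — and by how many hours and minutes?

the first, by 11 hours 51 minutes

Flight 1 in UTC: 4:57 AM + 9:30 = 2:27 PM on Oct 2.
+3 hours 40 minutes → arrive 6:07 PM UTC on Oct 2.
Flight 2 in UTC: 10:32 AM + 4:00 = 2:32 PM on Oct 2.
+15 hours and 26 minutes → arrive 5:58 AM UTC on Oct 3.
Flight 1 lands earlier by 11 hours 51 minutes.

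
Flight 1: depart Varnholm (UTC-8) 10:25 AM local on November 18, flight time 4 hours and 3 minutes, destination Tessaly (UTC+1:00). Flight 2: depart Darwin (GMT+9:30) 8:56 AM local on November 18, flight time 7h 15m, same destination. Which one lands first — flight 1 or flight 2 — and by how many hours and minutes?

the second, by 15 hours 47 minutes

Flight 1 in UTC: 10:25 AM + 8:00 = 6:25 PM on Nov 18.
+4 hours 3 minutes → arrive 10:28 PM UTC on Nov 18.
Flight 2 in UTC: 8:56 AM − 9:30 = 11:26 PM on Nov 17.
+7 hours 15 minutes → arrive 6:41 AM UTC on Nov 18.
Flight 2 lands earlier by 15 hours 47 minutes.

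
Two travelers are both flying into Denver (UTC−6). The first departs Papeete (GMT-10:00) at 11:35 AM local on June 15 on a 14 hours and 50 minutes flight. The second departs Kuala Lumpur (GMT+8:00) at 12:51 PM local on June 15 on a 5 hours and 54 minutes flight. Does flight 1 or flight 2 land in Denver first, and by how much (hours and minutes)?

Flight 1 in UTC: 11:35 AM + 10:00 = 9:35 PM on Jun 15.
+14 hours and 50 minutes → arrive 12:25 PM UTC on Jun 16.
Flight 2 in UTC: 12:51 PM − 8:00 = 4:51 AM on Jun 15.
+5 hours 54 minutes → arrive 10:45 AM UTC on Jun 15.
Flight 2 lands earlier by 25 hours 40 minutes.

the second, by 25 hours 40 minutes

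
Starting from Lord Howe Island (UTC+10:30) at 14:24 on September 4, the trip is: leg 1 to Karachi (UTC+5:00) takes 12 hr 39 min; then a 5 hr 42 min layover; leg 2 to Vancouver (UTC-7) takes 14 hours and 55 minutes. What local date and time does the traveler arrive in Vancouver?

06:10 on Sep 5

Convert departure to UTC: 14:24 − 10:30 = 03:54 UTC on Sep 4.
Add 12 hours and 39 minutes leg 1 → 16:33 UTC.
Add 5 hours and 42 minutes layover in Karachi → 22:15 UTC.
Add 14 hours 55 minutes leg 2 → 13:10 UTC (Sep 5).
Vancouver is UTC−7:00, so local arrival = 13:10 − 7:00 = 06:10 on Sep 5.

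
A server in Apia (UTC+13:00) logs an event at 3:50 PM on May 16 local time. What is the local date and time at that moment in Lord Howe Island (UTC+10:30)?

Lord Howe Island is 2:30 behind Apia.
Shift by the zone difference: 3:50 PM − 2:30 = 1:20 PM on May 16 in Lord Howe Island.

1:20 PM on May 16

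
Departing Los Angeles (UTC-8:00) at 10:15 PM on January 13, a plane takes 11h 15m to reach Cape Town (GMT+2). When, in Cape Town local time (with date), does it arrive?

Convert departure to UTC: 10:15 PM + 8:00 = 6:15 AM UTC on Jan 14.
Add 11 hours 15 minutes travel time → 5:30 PM UTC.
Cape Town is UTC+2:00, so local arrival = 5:30 PM + 2:00 = 7:30 PM on Jan 14.

7:30 PM on Jan 14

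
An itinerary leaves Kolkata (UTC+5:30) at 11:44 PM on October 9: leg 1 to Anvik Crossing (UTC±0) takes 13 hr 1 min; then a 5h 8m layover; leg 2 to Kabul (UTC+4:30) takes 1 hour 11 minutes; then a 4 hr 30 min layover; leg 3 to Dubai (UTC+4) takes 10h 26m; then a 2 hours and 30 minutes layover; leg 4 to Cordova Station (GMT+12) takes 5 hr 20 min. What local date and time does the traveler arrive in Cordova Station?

12:20 AM on October 12

Convert departure to UTC: 11:44 PM − 5:30 = 6:14 PM UTC on Oct 9.
Add 13 hours and 1 minute leg 1 → 7:15 AM UTC (Oct 10).
Add 5 hours 8 minutes layover in Anvik Crossing → 12:23 PM UTC.
Add 1 hour and 11 minutes leg 2 → 1:34 PM UTC.
Add 4 hours 30 minutes layover in Kabul → 6:04 PM UTC.
Add 10 hours and 26 minutes leg 3 → 4:30 AM UTC (Oct 11).
Add 2 hours and 30 minutes layover in Dubai → 7:00 AM UTC.
Add 5 hours 20 minutes leg 4 → 12:20 PM UTC.
Cordova Station is UTC+12:00, so local arrival = 12:20 PM + 12:00 = 12:20 AM on Oct 12.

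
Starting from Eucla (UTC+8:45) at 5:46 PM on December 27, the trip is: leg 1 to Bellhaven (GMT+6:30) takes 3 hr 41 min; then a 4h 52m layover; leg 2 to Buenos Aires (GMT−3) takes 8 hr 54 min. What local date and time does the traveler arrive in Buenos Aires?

Convert departure to UTC: 5:46 PM − 8:45 = 9:01 AM UTC on Dec 27.
Add 3 hours 41 minutes leg 1 → 12:42 PM UTC.
Add 4 hours and 52 minutes layover in Bellhaven → 5:34 PM UTC.
Add 8 hours 54 minutes leg 2 → 2:28 AM UTC (Dec 28).
Buenos Aires is UTC−3:00, so local arrival = 2:28 AM − 3:00 = 11:28 PM on Dec 27.

11:28 PM on December 27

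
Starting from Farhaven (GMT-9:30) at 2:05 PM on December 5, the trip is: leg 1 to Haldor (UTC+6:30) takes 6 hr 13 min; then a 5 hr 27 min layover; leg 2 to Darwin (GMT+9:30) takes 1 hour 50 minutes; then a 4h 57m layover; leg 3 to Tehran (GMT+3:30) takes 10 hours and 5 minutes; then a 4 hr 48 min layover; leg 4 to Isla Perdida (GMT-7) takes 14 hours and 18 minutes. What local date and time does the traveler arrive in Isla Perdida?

Convert departure to UTC: 2:05 PM + 9:30 = 11:35 PM UTC on Dec 5.
Add 6 hours 13 minutes leg 1 → 5:48 AM UTC (Dec 6).
Add 5 hours and 27 minutes layover in Haldor → 11:15 AM UTC.
Add 1 hour and 50 minutes leg 2 → 1:05 PM UTC.
Add 4 hours 57 minutes layover in Darwin → 6:02 PM UTC.
Add 10 hours 5 minutes leg 3 → 4:07 AM UTC (Dec 7).
Add 4 hours 48 minutes layover in Tehran → 8:55 AM UTC.
Add 14 hours and 18 minutes leg 4 → 11:13 PM UTC.
Isla Perdida is UTC−7:00, so local arrival = 11:13 PM − 7:00 = 4:13 PM on Dec 7.

4:13 PM on December 7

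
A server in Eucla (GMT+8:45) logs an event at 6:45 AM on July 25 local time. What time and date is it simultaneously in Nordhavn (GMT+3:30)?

1:30 AM on Jul 25

Nordhavn is 5:15 behind Eucla.
Shift by the zone difference: 6:45 AM − 5:15 = 1:30 AM on Jul 25 in Nordhavn.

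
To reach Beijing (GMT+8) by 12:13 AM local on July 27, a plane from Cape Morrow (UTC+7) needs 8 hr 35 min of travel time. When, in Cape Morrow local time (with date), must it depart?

Target arrival in UTC: 12:13 AM − 8:00 = 4:13 PM on Jul 26.
Subtract 8 hours and 35 minutes → departure 7:38 AM UTC on Jul 26.
Cape Morrow is UTC+7:00: 7:38 AM + 7:00 = 2:38 PM on Jul 26.

2:38 PM on July 26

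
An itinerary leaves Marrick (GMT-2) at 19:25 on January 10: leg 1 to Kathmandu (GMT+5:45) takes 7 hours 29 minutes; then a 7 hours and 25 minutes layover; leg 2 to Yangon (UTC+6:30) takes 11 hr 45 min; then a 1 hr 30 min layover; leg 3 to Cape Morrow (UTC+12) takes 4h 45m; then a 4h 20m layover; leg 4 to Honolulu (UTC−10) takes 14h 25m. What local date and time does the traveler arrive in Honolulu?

15:04 on Jan 12

Convert departure to UTC: 19:25 + 2:00 = 21:25 UTC on Jan 10.
Add 7 hours 29 minutes leg 1 → 04:54 UTC (Jan 11).
Add 7 hours and 25 minutes layover in Kathmandu → 12:19 UTC.
Add 11 hours 45 minutes leg 2 → 00:04 UTC (Jan 12).
Add 1 hour 30 minutes layover in Yangon → 01:34 UTC.
Add 4 hours and 45 minutes leg 3 → 06:19 UTC.
Add 4 hours 20 minutes layover in Cape Morrow → 10:39 UTC.
Add 14 hours and 25 minutes leg 4 → 01:04 UTC (Jan 13).
Honolulu is UTC−10:00, so local arrival = 01:04 − 10:00 = 15:04 on Jan 12.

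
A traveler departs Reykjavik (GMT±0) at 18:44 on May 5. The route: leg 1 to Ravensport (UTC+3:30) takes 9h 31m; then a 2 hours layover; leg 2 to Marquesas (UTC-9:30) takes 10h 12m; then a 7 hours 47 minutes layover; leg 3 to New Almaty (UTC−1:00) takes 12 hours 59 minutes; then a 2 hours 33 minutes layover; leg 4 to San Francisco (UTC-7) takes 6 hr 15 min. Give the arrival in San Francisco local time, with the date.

15:01 on May 7

Reykjavik is at UTC+0, so departure is already 18:44 UTC on May 5.
Add 9 hours 31 minutes leg 1 → 04:15 UTC (May 6).
Add 2 hours layover in Ravensport → 06:15 UTC.
Add 10 hours 12 minutes leg 2 → 16:27 UTC.
Add 7 hours and 47 minutes layover in Marquesas → 00:14 UTC (May 7).
Add 12 hours and 59 minutes leg 3 → 13:13 UTC.
Add 2 hours and 33 minutes layover in New Almaty → 15:46 UTC.
Add 6 hours and 15 minutes leg 4 → 22:01 UTC.
San Francisco is UTC−7:00, so local arrival = 22:01 − 7:00 = 15:01 on May 7.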